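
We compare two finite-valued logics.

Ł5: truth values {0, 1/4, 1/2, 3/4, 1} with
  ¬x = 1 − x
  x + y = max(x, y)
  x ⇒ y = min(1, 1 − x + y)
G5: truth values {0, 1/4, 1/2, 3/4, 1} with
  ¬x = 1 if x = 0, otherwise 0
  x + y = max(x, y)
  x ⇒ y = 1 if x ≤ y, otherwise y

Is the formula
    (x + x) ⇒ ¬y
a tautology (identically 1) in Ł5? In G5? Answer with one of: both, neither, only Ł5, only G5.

neither

In Ł5: at x = 1/4, y = 1 the value is 3/4 — not a tautology.
In G5: at x = 1/4, y = 1/4 the value is 0 — not a tautology.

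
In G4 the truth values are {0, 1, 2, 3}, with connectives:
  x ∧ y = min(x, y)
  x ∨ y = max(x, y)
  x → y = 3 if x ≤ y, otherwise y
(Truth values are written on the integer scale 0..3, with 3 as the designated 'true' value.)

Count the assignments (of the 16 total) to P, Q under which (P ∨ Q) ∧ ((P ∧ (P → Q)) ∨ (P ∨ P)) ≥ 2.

8

P = 0, Q = 0 ↦ 0  <
P = 0, Q = 1 ↦ 0  <
P = 0, Q = 2 ↦ 0  <
P = 0, Q = 3 ↦ 0  <
P = 1, Q = 0 ↦ 1  <
P = 1, Q = 1 ↦ 1  <
P = 1, Q = 2 ↦ 1  <
P = 1, Q = 3 ↦ 1  <
P = 2, Q = 0 ↦ 2  ≥
P = 2, Q = 1 ↦ 2  ≥
P = 2, Q = 2 ↦ 2  ≥
P = 2, Q = 3 ↦ 2  ≥
P = 3, Q = 0 ↦ 3  ≥
P = 3, Q = 1 ↦ 3  ≥
P = 3, Q = 2 ↦ 3  ≥
P = 3, Q = 3 ↦ 3  ≥
So 8 of the 16 assignments meet the threshold.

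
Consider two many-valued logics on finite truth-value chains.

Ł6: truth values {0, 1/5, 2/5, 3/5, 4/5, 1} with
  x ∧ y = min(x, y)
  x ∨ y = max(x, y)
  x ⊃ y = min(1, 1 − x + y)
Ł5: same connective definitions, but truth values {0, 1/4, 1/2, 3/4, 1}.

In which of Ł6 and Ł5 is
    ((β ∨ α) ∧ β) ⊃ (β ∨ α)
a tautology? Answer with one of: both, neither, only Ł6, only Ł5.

In Ł6: every assignment gives 1 — tautology.
In Ł5: every assignment gives 1 — tautology.

both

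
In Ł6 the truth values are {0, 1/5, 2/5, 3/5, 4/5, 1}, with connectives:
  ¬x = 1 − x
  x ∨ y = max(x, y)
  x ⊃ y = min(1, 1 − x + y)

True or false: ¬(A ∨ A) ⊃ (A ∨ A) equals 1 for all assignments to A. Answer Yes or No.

Counterexample: take A = 0.
A ∨ A = 0 ∨ 0 = 0
¬(A ∨ A) = ¬0 = 1
A ∨ A = 0 ∨ 0 = 0
¬(A ∨ A) ⊃ (A ∨ A) = 1 ⊃ 0 = 0
This gives 0 ≠ 1.

No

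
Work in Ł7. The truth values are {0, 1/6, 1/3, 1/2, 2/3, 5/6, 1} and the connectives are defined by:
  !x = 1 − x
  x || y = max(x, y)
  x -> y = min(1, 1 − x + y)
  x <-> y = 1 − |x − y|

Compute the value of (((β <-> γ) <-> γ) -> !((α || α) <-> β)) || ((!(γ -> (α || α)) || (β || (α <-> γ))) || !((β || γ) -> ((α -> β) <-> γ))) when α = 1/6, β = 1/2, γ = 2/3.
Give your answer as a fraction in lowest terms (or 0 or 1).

β <-> γ = 1/2 <-> 2/3 = 5/6
(β <-> γ) <-> γ = 5/6 <-> 2/3 = 5/6
α || α = 1/6 || 1/6 = 1/6
(α || α) <-> β = 1/6 <-> 1/2 = 2/3
!((α || α) <-> β) = !2/3 = 1/3
((β <-> γ) <-> γ) -> !((α || α) <-> β) = 5/6 -> 1/3 = 1/2
α || α = 1/6 || 1/6 = 1/6
γ -> (α || α) = 2/3 -> 1/6 = 1/2
!(γ -> (α || α)) = !1/2 = 1/2
α <-> γ = 1/6 <-> 2/3 = 1/2
β || (α <-> γ) = 1/2 || 1/2 = 1/2
!(γ -> (α || α)) || (β || (α <-> γ)) = 1/2 || 1/2 = 1/2
β || γ = 1/2 || 2/3 = 2/3
α -> β = 1/6 -> 1/2 = 1
(α -> β) <-> γ = 1 <-> 2/3 = 2/3
(β || γ) -> ((α -> β) <-> γ) = 2/3 -> 2/3 = 1
!((β || γ) -> ((α -> β) <-> γ)) = !1 = 0
(!(γ -> (α || α)) || (β || (α <-> γ))) || !((β || γ) -> ((α -> β) <-> γ)) = 1/2 || 0 = 1/2
(((β <-> γ) <-> γ) -> !((α || α) <-> β)) || ((!(γ -> (α || α)) || (β || (α <-> γ))) || !((β || γ) -> ((α -> β) <-> γ))) = 1/2 || 1/2 = 1/2

1/2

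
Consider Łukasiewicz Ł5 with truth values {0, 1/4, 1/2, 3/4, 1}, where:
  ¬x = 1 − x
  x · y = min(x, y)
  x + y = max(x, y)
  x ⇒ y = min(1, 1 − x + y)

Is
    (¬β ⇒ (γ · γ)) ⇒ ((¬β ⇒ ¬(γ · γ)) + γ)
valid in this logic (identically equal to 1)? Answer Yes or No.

No

Counterexample: take β = 1/4, γ = 3/4.
¬β = ¬1/4 = 3/4
γ · γ = 3/4 · 3/4 = 3/4
¬β ⇒ (γ · γ) = 3/4 ⇒ 3/4 = 1
¬β = ¬1/4 = 3/4
γ · γ = 3/4 · 3/4 = 3/4
¬(γ · γ) = ¬3/4 = 1/4
¬β ⇒ ¬(γ · γ) = 3/4 ⇒ 1/4 = 1/2
(¬β ⇒ ¬(γ · γ)) + γ = 1/2 + 3/4 = 3/4
(¬β ⇒ (γ · γ)) ⇒ ((¬β ⇒ ¬(γ · γ)) + γ) = 1 ⇒ 3/4 = 3/4
This gives 3/4 ≠ 1.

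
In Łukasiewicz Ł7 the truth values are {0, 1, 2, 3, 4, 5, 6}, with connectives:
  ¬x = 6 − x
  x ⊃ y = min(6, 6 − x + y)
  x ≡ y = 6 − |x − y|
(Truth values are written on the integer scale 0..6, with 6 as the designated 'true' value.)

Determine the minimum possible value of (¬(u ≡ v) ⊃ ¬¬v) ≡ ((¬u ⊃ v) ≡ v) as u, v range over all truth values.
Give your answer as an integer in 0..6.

2

Take u = 4, v = 2:
u ≡ v = 4 ≡ 2 = 4
¬(u ≡ v) = ¬4 = 2
¬v = ¬2 = 4
¬¬v = ¬4 = 2
¬(u ≡ v) ⊃ ¬¬v = 2 ⊃ 2 = 6
¬u = ¬4 = 2
¬u ⊃ v = 2 ⊃ 2 = 6
(¬u ⊃ v) ≡ v = 6 ≡ 2 = 2
(¬(u ≡ v) ⊃ ¬¬v) ≡ ((¬u ⊃ v) ≡ v) = 6 ≡ 2 = 2
No assignment yields a value below 2, so this is the minimum.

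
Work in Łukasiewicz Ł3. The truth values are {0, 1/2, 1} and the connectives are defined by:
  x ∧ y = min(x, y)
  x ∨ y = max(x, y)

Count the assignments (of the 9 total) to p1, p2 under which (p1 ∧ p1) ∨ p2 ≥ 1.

p1 = 0, p2 = 0 ↦ 0  <
p1 = 0, p2 = 1/2 ↦ 1/2  <
p1 = 0, p2 = 1 ↦ 1  ≥
p1 = 1/2, p2 = 0 ↦ 1/2  <
p1 = 1/2, p2 = 1/2 ↦ 1/2  <
p1 = 1/2, p2 = 1 ↦ 1  ≥
p1 = 1, p2 = 0 ↦ 1  ≥
p1 = 1, p2 = 1/2 ↦ 1  ≥
p1 = 1, p2 = 1 ↦ 1  ≥
So 5 of the 9 assignments meet the threshold.

5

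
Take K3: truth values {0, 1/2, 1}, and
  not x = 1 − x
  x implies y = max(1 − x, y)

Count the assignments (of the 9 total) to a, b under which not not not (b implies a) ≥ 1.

1

a = 0, b = 0 ↦ 0  <
a = 0, b = 1/2 ↦ 1/2  <
a = 0, b = 1 ↦ 1  ≥
a = 1/2, b = 0 ↦ 0  <
a = 1/2, b = 1/2 ↦ 1/2  <
a = 1/2, b = 1 ↦ 1/2  <
a = 1, b = 0 ↦ 0  <
a = 1, b = 1/2 ↦ 0  <
a = 1, b = 1 ↦ 0  <
So 1 of the 9 assignments meets the threshold.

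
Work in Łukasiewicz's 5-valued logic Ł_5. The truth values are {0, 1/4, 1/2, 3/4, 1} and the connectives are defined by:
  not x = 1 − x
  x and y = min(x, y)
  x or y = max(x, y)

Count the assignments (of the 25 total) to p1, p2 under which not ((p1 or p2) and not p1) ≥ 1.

value 1: 6 assignments (counts)
value 3/4: 8 assignments
value 1/2: 7 assignments
value 1/4: 3 assignments
value 0: 1 assignment
So 6 of the 25 assignments meet the threshold.

6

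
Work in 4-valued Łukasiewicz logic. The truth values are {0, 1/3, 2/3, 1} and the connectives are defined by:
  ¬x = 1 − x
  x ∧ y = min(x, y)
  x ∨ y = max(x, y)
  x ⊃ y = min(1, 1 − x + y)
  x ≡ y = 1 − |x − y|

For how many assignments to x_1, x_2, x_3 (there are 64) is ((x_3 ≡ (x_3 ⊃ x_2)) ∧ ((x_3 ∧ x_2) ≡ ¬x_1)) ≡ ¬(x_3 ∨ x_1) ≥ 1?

value 1: 14 assignments (counts)
value 2/3: 32 assignments
value 1/3: 13 assignments
value 0: 5 assignments
So 14 of the 64 assignments meet the threshold.

14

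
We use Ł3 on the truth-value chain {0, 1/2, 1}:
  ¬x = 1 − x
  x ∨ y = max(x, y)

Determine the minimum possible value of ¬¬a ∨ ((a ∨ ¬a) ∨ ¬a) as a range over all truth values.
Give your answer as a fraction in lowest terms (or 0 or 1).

1/2

Take a = 1/2:
¬a = ¬1/2 = 1/2
¬¬a = ¬1/2 = 1/2
¬a = ¬1/2 = 1/2
a ∨ ¬a = 1/2 ∨ 1/2 = 1/2
¬a = ¬1/2 = 1/2
(a ∨ ¬a) ∨ ¬a = 1/2 ∨ 1/2 = 1/2
¬¬a ∨ ((a ∨ ¬a) ∨ ¬a) = 1/2 ∨ 1/2 = 1/2
No assignment yields a value below 1/2, so this is the minimum.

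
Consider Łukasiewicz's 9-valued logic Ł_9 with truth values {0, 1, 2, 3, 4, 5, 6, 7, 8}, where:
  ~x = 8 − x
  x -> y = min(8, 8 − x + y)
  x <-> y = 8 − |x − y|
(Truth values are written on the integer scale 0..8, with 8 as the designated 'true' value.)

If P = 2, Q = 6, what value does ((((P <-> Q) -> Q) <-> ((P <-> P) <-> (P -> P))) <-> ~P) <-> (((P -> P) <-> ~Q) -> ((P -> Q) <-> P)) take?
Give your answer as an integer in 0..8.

P <-> Q = 2 <-> 6 = 4
(P <-> Q) -> Q = 4 -> 6 = 8
P <-> P = 2 <-> 2 = 8
P -> P = 2 -> 2 = 8
(P <-> P) <-> (P -> P) = 8 <-> 8 = 8
((P <-> Q) -> Q) <-> ((P <-> P) <-> (P -> P)) = 8 <-> 8 = 8
~P = ~2 = 6
(((P <-> Q) -> Q) <-> ((P <-> P) <-> (P -> P))) <-> ~P = 8 <-> 6 = 6
P -> P = 2 -> 2 = 8
~Q = ~6 = 2
(P -> P) <-> ~Q = 8 <-> 2 = 2
P -> Q = 2 -> 6 = 8
(P -> Q) <-> P = 8 <-> 2 = 2
((P -> P) <-> ~Q) -> ((P -> Q) <-> P) = 2 -> 2 = 8
((((P <-> Q) -> Q) <-> ((P <-> P) <-> (P -> P))) <-> ~P) <-> (((P -> P) <-> ~Q) -> ((P -> Q) <-> P)) = 6 <-> 8 = 6

6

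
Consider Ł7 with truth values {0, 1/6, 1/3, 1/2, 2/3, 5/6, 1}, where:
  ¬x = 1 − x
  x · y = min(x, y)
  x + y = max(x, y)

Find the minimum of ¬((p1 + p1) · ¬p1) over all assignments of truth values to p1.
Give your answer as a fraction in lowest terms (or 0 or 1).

1/2

Take p1 = 1/2:
p1 + p1 = 1/2 + 1/2 = 1/2
¬p1 = ¬1/2 = 1/2
(p1 + p1) · ¬p1 = 1/2 · 1/2 = 1/2
¬((p1 + p1) · ¬p1) = ¬1/2 = 1/2
No assignment yields a value below 1/2, so this is the minimum.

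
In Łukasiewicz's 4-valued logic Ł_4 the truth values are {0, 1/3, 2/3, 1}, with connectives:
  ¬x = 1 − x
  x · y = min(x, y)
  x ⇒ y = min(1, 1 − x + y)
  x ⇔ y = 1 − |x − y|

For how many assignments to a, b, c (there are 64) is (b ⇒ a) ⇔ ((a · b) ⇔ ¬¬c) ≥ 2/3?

value 1: 18 assignments (counts)
value 2/3: 26 assignments (counts)
value 1/3: 14 assignments
value 0: 6 assignments
So 44 of the 64 assignments meet the threshold.

44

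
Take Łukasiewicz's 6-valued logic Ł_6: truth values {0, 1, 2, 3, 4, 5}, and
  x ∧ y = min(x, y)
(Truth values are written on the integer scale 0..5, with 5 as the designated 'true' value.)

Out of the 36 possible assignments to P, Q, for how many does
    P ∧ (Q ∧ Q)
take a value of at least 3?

value 5: 1 assignment (counts)
value 4: 3 assignments (counts)
value 3: 5 assignments (counts)
value 2: 7 assignments
value 1: 9 assignments
value 0: 11 assignments
So 9 of the 36 assignments meet the threshold.

9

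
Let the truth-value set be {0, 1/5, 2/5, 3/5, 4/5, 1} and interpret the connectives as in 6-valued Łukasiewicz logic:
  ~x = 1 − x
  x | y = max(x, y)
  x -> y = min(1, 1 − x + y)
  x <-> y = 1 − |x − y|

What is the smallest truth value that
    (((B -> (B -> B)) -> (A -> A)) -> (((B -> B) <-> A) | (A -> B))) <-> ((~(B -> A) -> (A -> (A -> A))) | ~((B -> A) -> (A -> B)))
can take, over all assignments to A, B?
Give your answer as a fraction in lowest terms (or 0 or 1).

3/5

Take A = 2/5, B = 0:
B -> B = 0 -> 0 = 1
B -> (B -> B) = 0 -> 1 = 1
A -> A = 2/5 -> 2/5 = 1
(B -> (B -> B)) -> (A -> A) = 1 -> 1 = 1
B -> B = 0 -> 0 = 1
(B -> B) <-> A = 1 <-> 2/5 = 2/5
A -> B = 2/5 -> 0 = 3/5
((B -> B) <-> A) | (A -> B) = 2/5 | 3/5 = 3/5
((B -> (B -> B)) -> (A -> A)) -> (((B -> B) <-> A) | (A -> B)) = 1 -> 3/5 = 3/5
B -> A = 0 -> 2/5 = 1
~(B -> A) = ~1 = 0
A -> A = 2/5 -> 2/5 = 1
A -> (A -> A) = 2/5 -> 1 = 1
~(B -> A) -> (A -> (A -> A)) = 0 -> 1 = 1
B -> A = 0 -> 2/5 = 1
A -> B = 2/5 -> 0 = 3/5
(B -> A) -> (A -> B) = 1 -> 3/5 = 3/5
~((B -> A) -> (A -> B)) = ~3/5 = 2/5
(~(B -> A) -> (A -> (A -> A))) | ~((B -> A) -> (A -> B)) = 1 | 2/5 = 1
(((B -> (B -> B)) -> (A -> A)) -> (((B -> B) <-> A) | (A -> B))) <-> ((~(B -> A) -> (A -> (A -> A))) | ~((B -> A) -> (A -> B))) = 3/5 <-> 1 = 3/5
No assignment yields a value below 3/5, so this is the minimum.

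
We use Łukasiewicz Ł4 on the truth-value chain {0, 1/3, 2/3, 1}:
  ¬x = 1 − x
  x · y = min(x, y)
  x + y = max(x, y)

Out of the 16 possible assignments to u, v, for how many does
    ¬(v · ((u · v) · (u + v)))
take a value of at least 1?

u = 0, v = 0 ↦ 1  ≥
u = 0, v = 1/3 ↦ 1  ≥
u = 0, v = 2/3 ↦ 1  ≥
u = 0, v = 1 ↦ 1  ≥
u = 1/3, v = 0 ↦ 1  ≥
u = 1/3, v = 1/3 ↦ 2/3  <
u = 1/3, v = 2/3 ↦ 2/3  <
u = 1/3, v = 1 ↦ 2/3  <
u = 2/3, v = 0 ↦ 1  ≥
u = 2/3, v = 1/3 ↦ 2/3  <
u = 2/3, v = 2/3 ↦ 1/3  <
u = 2/3, v = 1 ↦ 1/3  <
u = 1, v = 0 ↦ 1  ≥
u = 1, v = 1/3 ↦ 2/3  <
u = 1, v = 2/3 ↦ 1/3  <
u = 1, v = 1 ↦ 0  <
So 7 of the 16 assignments meet the threshold.

7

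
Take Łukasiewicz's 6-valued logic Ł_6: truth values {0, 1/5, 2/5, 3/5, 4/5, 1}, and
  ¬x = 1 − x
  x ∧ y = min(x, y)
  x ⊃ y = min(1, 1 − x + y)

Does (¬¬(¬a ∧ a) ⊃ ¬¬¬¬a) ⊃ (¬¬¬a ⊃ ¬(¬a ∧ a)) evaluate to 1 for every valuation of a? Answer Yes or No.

Yes

a = 0 ↦ 1
a = 1/5 ↦ 1
a = 2/5 ↦ 1
a = 3/5 ↦ 1
a = 4/5 ↦ 1
a = 1 ↦ 1
Every assignment gives a value ≥ 1.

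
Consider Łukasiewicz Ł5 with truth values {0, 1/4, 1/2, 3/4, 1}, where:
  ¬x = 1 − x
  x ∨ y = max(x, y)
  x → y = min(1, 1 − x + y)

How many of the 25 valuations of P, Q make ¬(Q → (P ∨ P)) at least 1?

1

value 1: 1 assignment (counts)
value 3/4: 2 assignments
value 1/2: 3 assignments
value 1/4: 4 assignments
value 0: 15 assignments
So 1 of the 25 assignments meets the threshold.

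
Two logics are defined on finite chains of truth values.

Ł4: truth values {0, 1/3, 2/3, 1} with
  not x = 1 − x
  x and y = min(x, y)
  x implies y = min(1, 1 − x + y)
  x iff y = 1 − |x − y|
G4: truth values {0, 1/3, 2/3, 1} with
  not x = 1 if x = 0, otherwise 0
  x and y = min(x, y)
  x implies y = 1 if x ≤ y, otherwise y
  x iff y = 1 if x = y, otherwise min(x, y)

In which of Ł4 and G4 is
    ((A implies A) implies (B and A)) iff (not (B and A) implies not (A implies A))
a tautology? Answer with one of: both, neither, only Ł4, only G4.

In Ł4: every assignment gives 1 — tautology.
In G4: at A = 1/3, B = 1/3 the value is 1/3 — not a tautology.

only Ł4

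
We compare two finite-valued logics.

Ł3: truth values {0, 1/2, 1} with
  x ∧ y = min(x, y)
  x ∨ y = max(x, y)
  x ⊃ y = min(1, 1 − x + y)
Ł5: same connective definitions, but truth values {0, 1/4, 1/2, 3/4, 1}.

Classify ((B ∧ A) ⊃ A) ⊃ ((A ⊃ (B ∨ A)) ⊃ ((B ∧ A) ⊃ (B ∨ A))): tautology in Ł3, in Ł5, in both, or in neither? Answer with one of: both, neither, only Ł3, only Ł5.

In Ł3: every assignment gives 1 — tautology.
In Ł5: every assignment gives 1 — tautology.

both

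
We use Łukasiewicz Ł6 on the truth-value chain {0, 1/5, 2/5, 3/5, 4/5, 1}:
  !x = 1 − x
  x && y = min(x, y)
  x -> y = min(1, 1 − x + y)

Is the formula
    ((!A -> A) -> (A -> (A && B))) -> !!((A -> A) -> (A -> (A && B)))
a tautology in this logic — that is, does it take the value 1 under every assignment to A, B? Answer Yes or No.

Counterexample: take A = 1/5, B = 0.
!A = !1/5 = 4/5
!A -> A = 4/5 -> 1/5 = 2/5
A && B = 1/5 && 0 = 0
A -> (A && B) = 1/5 -> 0 = 4/5
(!A -> A) -> (A -> (A && B)) = 2/5 -> 4/5 = 1
A -> A = 1/5 -> 1/5 = 1
A && B = 1/5 && 0 = 0
A -> (A && B) = 1/5 -> 0 = 4/5
(A -> A) -> (A -> (A && B)) = 1 -> 4/5 = 4/5
!((A -> A) -> (A -> (A && B))) = !4/5 = 1/5
!!((A -> A) -> (A -> (A && B))) = !1/5 = 4/5
((!A -> A) -> (A -> (A && B))) -> !!((A -> A) -> (A -> (A && B))) = 1 -> 4/5 = 4/5
This gives 4/5 ≠ 1.

No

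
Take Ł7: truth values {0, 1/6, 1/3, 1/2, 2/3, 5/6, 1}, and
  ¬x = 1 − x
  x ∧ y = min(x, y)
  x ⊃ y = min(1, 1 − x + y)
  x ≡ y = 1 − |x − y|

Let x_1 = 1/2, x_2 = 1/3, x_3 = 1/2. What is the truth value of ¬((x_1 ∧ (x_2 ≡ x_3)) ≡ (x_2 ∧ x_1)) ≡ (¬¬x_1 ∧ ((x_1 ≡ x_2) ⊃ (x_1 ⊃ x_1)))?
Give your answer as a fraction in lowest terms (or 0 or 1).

x_2 ≡ x_3 = 1/3 ≡ 1/2 = 5/6
x_1 ∧ (x_2 ≡ x_3) = 1/2 ∧ 5/6 = 1/2
x_2 ∧ x_1 = 1/3 ∧ 1/2 = 1/3
(x_1 ∧ (x_2 ≡ x_3)) ≡ (x_2 ∧ x_1) = 1/2 ≡ 1/3 = 5/6
¬((x_1 ∧ (x_2 ≡ x_3)) ≡ (x_2 ∧ x_1)) = ¬5/6 = 1/6
¬x_1 = ¬1/2 = 1/2
¬¬x_1 = ¬1/2 = 1/2
x_1 ≡ x_2 = 1/2 ≡ 1/3 = 5/6
x_1 ⊃ x_1 = 1/2 ⊃ 1/2 = 1
(x_1 ≡ x_2) ⊃ (x_1 ⊃ x_1) = 5/6 ⊃ 1 = 1
¬¬x_1 ∧ ((x_1 ≡ x_2) ⊃ (x_1 ⊃ x_1)) = 1/2 ∧ 1 = 1/2
¬((x_1 ∧ (x_2 ≡ x_3)) ≡ (x_2 ∧ x_1)) ≡ (¬¬x_1 ∧ ((x_1 ≡ x_2) ⊃ (x_1 ⊃ x_1))) = 1/6 ≡ 1/2 = 2/3

2/3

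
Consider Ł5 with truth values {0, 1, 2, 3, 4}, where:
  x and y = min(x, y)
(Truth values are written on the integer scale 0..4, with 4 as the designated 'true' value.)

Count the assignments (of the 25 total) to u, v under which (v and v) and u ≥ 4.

value 4: 1 assignment (counts)
value 3: 3 assignments
value 2: 5 assignments
value 1: 7 assignments
value 0: 9 assignments
So 1 of the 25 assignments meets the threshold.

1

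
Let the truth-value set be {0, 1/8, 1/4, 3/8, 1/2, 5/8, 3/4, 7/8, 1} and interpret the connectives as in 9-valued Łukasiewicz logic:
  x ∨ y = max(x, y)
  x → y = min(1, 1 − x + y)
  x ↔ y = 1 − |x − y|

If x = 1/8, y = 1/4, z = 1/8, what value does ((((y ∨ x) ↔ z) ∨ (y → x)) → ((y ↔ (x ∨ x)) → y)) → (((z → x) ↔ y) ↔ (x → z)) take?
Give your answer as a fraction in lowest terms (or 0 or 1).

y ∨ x = 1/4 ∨ 1/8 = 1/4
(y ∨ x) ↔ z = 1/4 ↔ 1/8 = 7/8
y → x = 1/4 → 1/8 = 7/8
((y ∨ x) ↔ z) ∨ (y → x) = 7/8 ∨ 7/8 = 7/8
x ∨ x = 1/8 ∨ 1/8 = 1/8
y ↔ (x ∨ x) = 1/4 ↔ 1/8 = 7/8
(y ↔ (x ∨ x)) → y = 7/8 → 1/4 = 3/8
(((y ∨ x) ↔ z) ∨ (y → x)) → ((y ↔ (x ∨ x)) → y) = 7/8 → 3/8 = 1/2
z → x = 1/8 → 1/8 = 1
(z → x) ↔ y = 1 ↔ 1/4 = 1/4
x → z = 1/8 → 1/8 = 1
((z → x) ↔ y) ↔ (x → z) = 1/4 ↔ 1 = 1/4
((((y ∨ x) ↔ z) ∨ (y → x)) → ((y ↔ (x ∨ x)) → y)) → (((z → x) ↔ y) ↔ (x → z)) = 1/2 → 1/4 = 3/4

3/4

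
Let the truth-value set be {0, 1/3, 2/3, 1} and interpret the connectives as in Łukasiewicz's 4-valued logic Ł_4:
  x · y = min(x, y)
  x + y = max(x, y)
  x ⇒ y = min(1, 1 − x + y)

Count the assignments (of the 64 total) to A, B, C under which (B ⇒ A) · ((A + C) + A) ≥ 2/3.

42

value 1: 22 assignments (counts)
value 2/3: 20 assignments (counts)
value 1/3: 15 assignments
value 0: 7 assignments
So 42 of the 64 assignments meet the threshold.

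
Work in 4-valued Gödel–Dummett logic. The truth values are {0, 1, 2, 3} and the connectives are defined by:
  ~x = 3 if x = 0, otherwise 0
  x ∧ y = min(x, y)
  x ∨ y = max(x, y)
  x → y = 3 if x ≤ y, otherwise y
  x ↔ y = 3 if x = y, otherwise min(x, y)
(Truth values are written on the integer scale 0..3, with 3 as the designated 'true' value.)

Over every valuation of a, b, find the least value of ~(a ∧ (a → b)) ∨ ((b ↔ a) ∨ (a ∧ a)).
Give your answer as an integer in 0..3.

Take a = 1, b = 2:
a → b = 1 → 2 = 3
a ∧ (a → b) = 1 ∧ 3 = 1
~(a ∧ (a → b)) = ~1 = 0
b ↔ a = 2 ↔ 1 = 1
a ∧ a = 1 ∧ 1 = 1
(b ↔ a) ∨ (a ∧ a) = 1 ∨ 1 = 1
~(a ∧ (a → b)) ∨ ((b ↔ a) ∨ (a ∧ a)) = 0 ∨ 1 = 1
No assignment yields a value below 1, so this is the minimum.

1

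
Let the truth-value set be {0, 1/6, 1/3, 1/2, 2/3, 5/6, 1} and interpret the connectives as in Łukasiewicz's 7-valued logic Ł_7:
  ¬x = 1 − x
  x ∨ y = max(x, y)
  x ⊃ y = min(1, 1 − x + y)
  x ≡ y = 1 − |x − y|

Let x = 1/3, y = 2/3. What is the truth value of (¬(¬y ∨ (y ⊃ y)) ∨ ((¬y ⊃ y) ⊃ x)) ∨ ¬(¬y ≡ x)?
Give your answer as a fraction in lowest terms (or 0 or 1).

¬y = ¬2/3 = 1/3
y ⊃ y = 2/3 ⊃ 2/3 = 1
¬y ∨ (y ⊃ y) = 1/3 ∨ 1 = 1
¬(¬y ∨ (y ⊃ y)) = ¬1 = 0
¬y = ¬2/3 = 1/3
¬y ⊃ y = 1/3 ⊃ 2/3 = 1
(¬y ⊃ y) ⊃ x = 1 ⊃ 1/3 = 1/3
¬(¬y ∨ (y ⊃ y)) ∨ ((¬y ⊃ y) ⊃ x) = 0 ∨ 1/3 = 1/3
¬y = ¬2/3 = 1/3
¬y ≡ x = 1/3 ≡ 1/3 = 1
¬(¬y ≡ x) = ¬1 = 0
(¬(¬y ∨ (y ⊃ y)) ∨ ((¬y ⊃ y) ⊃ x)) ∨ ¬(¬y ≡ x) = 1/3 ∨ 0 = 1/3

1/3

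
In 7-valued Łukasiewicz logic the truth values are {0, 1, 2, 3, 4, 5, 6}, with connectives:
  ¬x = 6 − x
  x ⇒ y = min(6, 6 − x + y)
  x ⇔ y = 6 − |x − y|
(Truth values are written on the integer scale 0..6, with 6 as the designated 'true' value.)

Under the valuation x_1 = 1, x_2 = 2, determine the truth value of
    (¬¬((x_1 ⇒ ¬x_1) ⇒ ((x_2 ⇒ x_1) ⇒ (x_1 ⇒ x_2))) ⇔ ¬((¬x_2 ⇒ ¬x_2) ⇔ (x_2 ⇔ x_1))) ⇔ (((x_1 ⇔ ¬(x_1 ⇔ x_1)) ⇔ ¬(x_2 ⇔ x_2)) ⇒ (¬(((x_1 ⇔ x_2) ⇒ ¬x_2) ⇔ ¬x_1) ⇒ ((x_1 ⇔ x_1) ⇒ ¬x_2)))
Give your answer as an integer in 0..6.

¬x_1 = ¬1 = 5
x_1 ⇒ ¬x_1 = 1 ⇒ 5 = 6
x_2 ⇒ x_1 = 2 ⇒ 1 = 5
x_1 ⇒ x_2 = 1 ⇒ 2 = 6
(x_2 ⇒ x_1) ⇒ (x_1 ⇒ x_2) = 5 ⇒ 6 = 6
(x_1 ⇒ ¬x_1) ⇒ ((x_2 ⇒ x_1) ⇒ (x_1 ⇒ x_2)) = 6 ⇒ 6 = 6
¬((x_1 ⇒ ¬x_1) ⇒ ((x_2 ⇒ x_1) ⇒ (x_1 ⇒ x_2))) = ¬6 = 0
¬¬((x_1 ⇒ ¬x_1) ⇒ ((x_2 ⇒ x_1) ⇒ (x_1 ⇒ x_2))) = ¬0 = 6
¬x_2 = ¬2 = 4
¬x_2 = ¬2 = 4
¬x_2 ⇒ ¬x_2 = 4 ⇒ 4 = 6
x_2 ⇔ x_1 = 2 ⇔ 1 = 5
(¬x_2 ⇒ ¬x_2) ⇔ (x_2 ⇔ x_1) = 6 ⇔ 5 = 5
¬((¬x_2 ⇒ ¬x_2) ⇔ (x_2 ⇔ x_1)) = ¬5 = 1
¬¬((x_1 ⇒ ¬x_1) ⇒ ((x_2 ⇒ x_1) ⇒ (x_1 ⇒ x_2))) ⇔ ¬((¬x_2 ⇒ ¬x_2) ⇔ (x_2 ⇔ x_1)) = 6 ⇔ 1 = 1
x_1 ⇔ x_1 = 1 ⇔ 1 = 6
¬(x_1 ⇔ x_1) = ¬6 = 0
x_1 ⇔ ¬(x_1 ⇔ x_1) = 1 ⇔ 0 = 5
x_2 ⇔ x_2 = 2 ⇔ 2 = 6
¬(x_2 ⇔ x_2) = ¬6 = 0
(x_1 ⇔ ¬(x_1 ⇔ x_1)) ⇔ ¬(x_2 ⇔ x_2) = 5 ⇔ 0 = 1
x_1 ⇔ x_2 = 1 ⇔ 2 = 5
¬x_2 = ¬2 = 4
(x_1 ⇔ x_2) ⇒ ¬x_2 = 5 ⇒ 4 = 5
¬x_1 = ¬1 = 5
((x_1 ⇔ x_2) ⇒ ¬x_2) ⇔ ¬x_1 = 5 ⇔ 5 = 6
¬(((x_1 ⇔ x_2) ⇒ ¬x_2) ⇔ ¬x_1) = ¬6 = 0
x_1 ⇔ x_1 = 1 ⇔ 1 = 6
¬x_2 = ¬2 = 4
(x_1 ⇔ x_1) ⇒ ¬x_2 = 6 ⇒ 4 = 4
¬(((x_1 ⇔ x_2) ⇒ ¬x_2) ⇔ ¬x_1) ⇒ ((x_1 ⇔ x_1) ⇒ ¬x_2) = 0 ⇒ 4 = 6
((x_1 ⇔ ¬(x_1 ⇔ x_1)) ⇔ ¬(x_2 ⇔ x_2)) ⇒ (¬(((x_1 ⇔ x_2) ⇒ ¬x_2) ⇔ ¬x_1) ⇒ ((x_1 ⇔ x_1) ⇒ ¬x_2)) = 1 ⇒ 6 = 6
(¬¬((x_1 ⇒ ¬x_1) ⇒ ((x_2 ⇒ x_1) ⇒ (x_1 ⇒ x_2))) ⇔ ¬((¬x_2 ⇒ ¬x_2) ⇔ (x_2 ⇔ x_1))) ⇔ (((x_1 ⇔ ¬(x_1 ⇔ x_1)) ⇔ ¬(x_2 ⇔ x_2)) ⇒ (¬(((x_1 ⇔ x_2) ⇒ ¬x_2) ⇔ ¬x_1) ⇒ ((x_1 ⇔ x_1) ⇒ ¬x_2))) = 1 ⇔ 6 = 1

1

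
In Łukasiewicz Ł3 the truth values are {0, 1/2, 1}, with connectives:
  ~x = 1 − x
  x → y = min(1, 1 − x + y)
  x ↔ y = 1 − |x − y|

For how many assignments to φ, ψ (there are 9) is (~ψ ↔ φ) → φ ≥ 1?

6

φ = 0, ψ = 0 ↦ 1  ≥
φ = 0, ψ = 1/2 ↦ 1/2  <
φ = 0, ψ = 1 ↦ 0  <
φ = 1/2, ψ = 0 ↦ 1  ≥
φ = 1/2, ψ = 1/2 ↦ 1/2  <
φ = 1/2, ψ = 1 ↦ 1  ≥
φ = 1, ψ = 0 ↦ 1  ≥
φ = 1, ψ = 1/2 ↦ 1  ≥
φ = 1, ψ = 1 ↦ 1  ≥
So 6 of the 9 assignments meet the threshold.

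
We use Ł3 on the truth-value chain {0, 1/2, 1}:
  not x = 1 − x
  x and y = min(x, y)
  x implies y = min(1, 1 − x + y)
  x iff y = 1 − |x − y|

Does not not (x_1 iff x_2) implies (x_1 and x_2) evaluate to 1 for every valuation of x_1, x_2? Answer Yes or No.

Counterexample: take x_1 = 0, x_2 = 0.
x_1 iff x_2 = 0 iff 0 = 1
not (x_1 iff x_2) = not 1 = 0
not not (x_1 iff x_2) = not 0 = 1
x_1 and x_2 = 0 and 0 = 0
not not (x_1 iff x_2) implies (x_1 and x_2) = 1 implies 0 = 0
This gives 0 ≠ 1.

No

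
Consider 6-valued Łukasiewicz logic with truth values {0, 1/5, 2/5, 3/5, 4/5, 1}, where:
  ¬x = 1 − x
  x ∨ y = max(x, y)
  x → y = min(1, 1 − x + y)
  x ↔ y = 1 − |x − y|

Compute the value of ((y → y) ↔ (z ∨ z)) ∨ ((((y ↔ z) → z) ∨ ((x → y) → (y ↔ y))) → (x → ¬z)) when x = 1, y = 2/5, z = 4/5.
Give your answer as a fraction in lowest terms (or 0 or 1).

y → y = 2/5 → 2/5 = 1
z ∨ z = 4/5 ∨ 4/5 = 4/5
(y → y) ↔ (z ∨ z) = 1 ↔ 4/5 = 4/5
y ↔ z = 2/5 ↔ 4/5 = 3/5
(y ↔ z) → z = 3/5 → 4/5 = 1
x → y = 1 → 2/5 = 2/5
y ↔ y = 2/5 ↔ 2/5 = 1
(x → y) → (y ↔ y) = 2/5 → 1 = 1
((y ↔ z) → z) ∨ ((x → y) → (y ↔ y)) = 1 ∨ 1 = 1
¬z = ¬4/5 = 1/5
x → ¬z = 1 → 1/5 = 1/5
(((y ↔ z) → z) ∨ ((x → y) → (y ↔ y))) → (x → ¬z) = 1 → 1/5 = 1/5
((y → y) ↔ (z ∨ z)) ∨ ((((y ↔ z) → z) ∨ ((x → y) → (y ↔ y))) → (x → ¬z)) = 4/5 ∨ 1/5 = 4/5

4/5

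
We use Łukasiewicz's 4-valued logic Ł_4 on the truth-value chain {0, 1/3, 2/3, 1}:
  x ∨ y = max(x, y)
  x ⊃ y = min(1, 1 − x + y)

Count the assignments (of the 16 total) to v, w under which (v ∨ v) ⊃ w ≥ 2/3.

13

v = 0, w = 0 ↦ 1  ≥
v = 0, w = 1/3 ↦ 1  ≥
v = 0, w = 2/3 ↦ 1  ≥
v = 0, w = 1 ↦ 1  ≥
v = 1/3, w = 0 ↦ 2/3  ≥
v = 1/3, w = 1/3 ↦ 1  ≥
v = 1/3, w = 2/3 ↦ 1  ≥
v = 1/3, w = 1 ↦ 1  ≥
v = 2/3, w = 0 ↦ 1/3  <
v = 2/3, w = 1/3 ↦ 2/3  ≥
v = 2/3, w = 2/3 ↦ 1  ≥
v = 2/3, w = 1 ↦ 1  ≥
v = 1, w = 0 ↦ 0  <
v = 1, w = 1/3 ↦ 1/3  <
v = 1, w = 2/3 ↦ 2/3  ≥
v = 1, w = 1 ↦ 1  ≥
So 13 of the 16 assignments meet the threshold.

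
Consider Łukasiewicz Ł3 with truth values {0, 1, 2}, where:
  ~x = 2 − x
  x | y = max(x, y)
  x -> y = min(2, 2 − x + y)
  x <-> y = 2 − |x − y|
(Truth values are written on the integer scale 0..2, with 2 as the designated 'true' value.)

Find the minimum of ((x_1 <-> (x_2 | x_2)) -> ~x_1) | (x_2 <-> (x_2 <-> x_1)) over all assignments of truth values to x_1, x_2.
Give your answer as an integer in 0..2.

Take x_1 = 1, x_2 = 1:
x_2 | x_2 = 1 | 1 = 1
x_1 <-> (x_2 | x_2) = 1 <-> 1 = 2
~x_1 = ~1 = 1
(x_1 <-> (x_2 | x_2)) -> ~x_1 = 2 -> 1 = 1
x_2 <-> x_1 = 1 <-> 1 = 2
x_2 <-> (x_2 <-> x_1) = 1 <-> 2 = 1
((x_1 <-> (x_2 | x_2)) -> ~x_1) | (x_2 <-> (x_2 <-> x_1)) = 1 | 1 = 1
No assignment yields a value below 1, so this is the minimum.

1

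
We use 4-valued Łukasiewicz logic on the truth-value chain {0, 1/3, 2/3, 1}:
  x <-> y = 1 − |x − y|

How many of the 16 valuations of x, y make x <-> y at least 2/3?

x = 0, y = 0 ↦ 1  ≥
x = 0, y = 1/3 ↦ 2/3  ≥
x = 0, y = 2/3 ↦ 1/3  <
x = 0, y = 1 ↦ 0  <
x = 1/3, y = 0 ↦ 2/3  ≥
x = 1/3, y = 1/3 ↦ 1  ≥
x = 1/3, y = 2/3 ↦ 2/3  ≥
x = 1/3, y = 1 ↦ 1/3  <
x = 2/3, y = 0 ↦ 1/3  <
x = 2/3, y = 1/3 ↦ 2/3  ≥
x = 2/3, y = 2/3 ↦ 1  ≥
x = 2/3, y = 1 ↦ 2/3  ≥
x = 1, y = 0 ↦ 0  <
x = 1, y = 1/3 ↦ 1/3  <
x = 1, y = 2/3 ↦ 2/3  ≥
x = 1, y = 1 ↦ 1  ≥
So 10 of the 16 assignments meet the threshold.

10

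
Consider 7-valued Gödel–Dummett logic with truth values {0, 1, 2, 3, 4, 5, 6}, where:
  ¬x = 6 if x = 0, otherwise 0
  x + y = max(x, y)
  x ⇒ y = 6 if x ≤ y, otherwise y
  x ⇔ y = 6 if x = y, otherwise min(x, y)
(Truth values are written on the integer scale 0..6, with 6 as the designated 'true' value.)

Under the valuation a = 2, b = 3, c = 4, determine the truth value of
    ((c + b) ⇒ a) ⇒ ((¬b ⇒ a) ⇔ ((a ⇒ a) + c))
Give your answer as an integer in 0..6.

6

c + b = 4 + 3 = 4
(c + b) ⇒ a = 4 ⇒ 2 = 2
¬b = ¬3 = 0
¬b ⇒ a = 0 ⇒ 2 = 6
a ⇒ a = 2 ⇒ 2 = 6
(a ⇒ a) + c = 6 + 4 = 6
(¬b ⇒ a) ⇔ ((a ⇒ a) + c) = 6 ⇔ 6 = 6
((c + b) ⇒ a) ⇒ ((¬b ⇒ a) ⇔ ((a ⇒ a) + c)) = 2 ⇒ 6 = 6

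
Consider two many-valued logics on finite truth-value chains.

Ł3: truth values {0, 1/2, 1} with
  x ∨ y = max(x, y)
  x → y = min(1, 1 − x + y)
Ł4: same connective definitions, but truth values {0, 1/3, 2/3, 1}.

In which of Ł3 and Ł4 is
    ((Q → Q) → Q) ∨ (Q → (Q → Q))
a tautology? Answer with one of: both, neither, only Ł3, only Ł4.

In Ł3: every assignment gives 1 — tautology.
In Ł4: every assignment gives 1 — tautology.

both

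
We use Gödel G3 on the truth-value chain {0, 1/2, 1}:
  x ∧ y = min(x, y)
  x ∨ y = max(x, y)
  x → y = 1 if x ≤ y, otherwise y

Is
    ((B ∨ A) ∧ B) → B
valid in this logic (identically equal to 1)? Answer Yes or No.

A = 0, B = 0 ↦ 1
A = 0, B = 1/2 ↦ 1
A = 0, B = 1 ↦ 1
A = 1/2, B = 0 ↦ 1
A = 1/2, B = 1/2 ↦ 1
A = 1/2, B = 1 ↦ 1
A = 1, B = 0 ↦ 1
A = 1, B = 1/2 ↦ 1
A = 1, B = 1 ↦ 1
Every assignment gives a value ≥ 1.

Yes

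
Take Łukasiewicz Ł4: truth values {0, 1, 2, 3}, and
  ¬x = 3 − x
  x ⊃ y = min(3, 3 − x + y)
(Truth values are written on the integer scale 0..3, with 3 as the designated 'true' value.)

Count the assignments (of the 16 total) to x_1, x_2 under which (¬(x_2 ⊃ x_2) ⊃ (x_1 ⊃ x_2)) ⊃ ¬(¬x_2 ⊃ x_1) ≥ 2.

x_1 = 0, x_2 = 0 ↦ 3  ≥
x_1 = 0, x_2 = 1 ↦ 2  ≥
x_1 = 0, x_2 = 2 ↦ 1  <
x_1 = 0, x_2 = 3 ↦ 0  <
x_1 = 1, x_2 = 0 ↦ 2  ≥
x_1 = 1, x_2 = 1 ↦ 1  <
x_1 = 1, x_2 = 2 ↦ 0  <
x_1 = 1, x_2 = 3 ↦ 0  <
x_1 = 2, x_2 = 0 ↦ 1  <
x_1 = 2, x_2 = 1 ↦ 0  <
x_1 = 2, x_2 = 2 ↦ 0  <
x_1 = 2, x_2 = 3 ↦ 0  <
x_1 = 3, x_2 = 0 ↦ 0  <
x_1 = 3, x_2 = 1 ↦ 0  <
x_1 = 3, x_2 = 2 ↦ 0  <
x_1 = 3, x_2 = 3 ↦ 0  <
So 3 of the 16 assignments meet the threshold.

3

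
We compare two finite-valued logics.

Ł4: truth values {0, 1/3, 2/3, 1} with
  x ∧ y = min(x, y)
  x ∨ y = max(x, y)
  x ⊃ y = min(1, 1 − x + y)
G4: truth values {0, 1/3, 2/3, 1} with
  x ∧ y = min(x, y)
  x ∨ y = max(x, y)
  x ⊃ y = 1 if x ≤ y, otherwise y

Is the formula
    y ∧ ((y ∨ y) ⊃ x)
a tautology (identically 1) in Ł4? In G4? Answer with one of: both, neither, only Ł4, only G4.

neither

In Ł4: at x = 0, y = 0 the value is 0 — not a tautology.
In G4: at x = 0, y = 0 the value is 0 — not a tautology.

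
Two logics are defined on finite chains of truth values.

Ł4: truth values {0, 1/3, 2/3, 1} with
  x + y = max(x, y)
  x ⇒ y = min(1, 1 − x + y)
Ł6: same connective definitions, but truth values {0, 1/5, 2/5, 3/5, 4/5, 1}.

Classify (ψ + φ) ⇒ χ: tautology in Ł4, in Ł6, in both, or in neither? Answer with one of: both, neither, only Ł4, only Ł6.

neither

In Ł4: at φ = 0, ψ = 1/3, χ = 0 the value is 2/3 — not a tautology.
In Ł6: at φ = 0, ψ = 1/5, χ = 0 the value is 4/5 — not a tautology.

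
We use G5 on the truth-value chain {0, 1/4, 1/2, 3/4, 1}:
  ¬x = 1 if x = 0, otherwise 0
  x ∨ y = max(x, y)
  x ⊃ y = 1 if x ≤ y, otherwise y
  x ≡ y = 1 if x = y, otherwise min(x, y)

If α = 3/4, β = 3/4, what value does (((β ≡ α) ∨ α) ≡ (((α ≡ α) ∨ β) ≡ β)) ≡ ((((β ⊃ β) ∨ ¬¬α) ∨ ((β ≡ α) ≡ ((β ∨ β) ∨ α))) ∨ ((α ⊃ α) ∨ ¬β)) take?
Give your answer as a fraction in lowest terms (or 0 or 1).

3/4

β ≡ α = 3/4 ≡ 3/4 = 1
(β ≡ α) ∨ α = 1 ∨ 3/4 = 1
α ≡ α = 3/4 ≡ 3/4 = 1
(α ≡ α) ∨ β = 1 ∨ 3/4 = 1
((α ≡ α) ∨ β) ≡ β = 1 ≡ 3/4 = 3/4
((β ≡ α) ∨ α) ≡ (((α ≡ α) ∨ β) ≡ β) = 1 ≡ 3/4 = 3/4
β ⊃ β = 3/4 ⊃ 3/4 = 1
¬α = ¬3/4 = 0
¬¬α = ¬0 = 1
(β ⊃ β) ∨ ¬¬α = 1 ∨ 1 = 1
β ≡ α = 3/4 ≡ 3/4 = 1
β ∨ β = 3/4 ∨ 3/4 = 3/4
(β ∨ β) ∨ α = 3/4 ∨ 3/4 = 3/4
(β ≡ α) ≡ ((β ∨ β) ∨ α) = 1 ≡ 3/4 = 3/4
((β ⊃ β) ∨ ¬¬α) ∨ ((β ≡ α) ≡ ((β ∨ β) ∨ α)) = 1 ∨ 3/4 = 1
α ⊃ α = 3/4 ⊃ 3/4 = 1
¬β = ¬3/4 = 0
(α ⊃ α) ∨ ¬β = 1 ∨ 0 = 1
(((β ⊃ β) ∨ ¬¬α) ∨ ((β ≡ α) ≡ ((β ∨ β) ∨ α))) ∨ ((α ⊃ α) ∨ ¬β) = 1 ∨ 1 = 1
(((β ≡ α) ∨ α) ≡ (((α ≡ α) ∨ β) ≡ β)) ≡ ((((β ⊃ β) ∨ ¬¬α) ∨ ((β ≡ α) ≡ ((β ∨ β) ∨ α))) ∨ ((α ⊃ α) ∨ ¬β)) = 3/4 ≡ 1 = 3/4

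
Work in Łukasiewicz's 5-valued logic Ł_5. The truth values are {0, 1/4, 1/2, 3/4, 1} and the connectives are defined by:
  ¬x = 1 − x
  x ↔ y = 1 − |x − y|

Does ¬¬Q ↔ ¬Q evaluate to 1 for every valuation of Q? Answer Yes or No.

No

Counterexample: take Q = 0.
¬Q = ¬0 = 1
¬¬Q = ¬1 = 0
¬Q = ¬0 = 1
¬¬Q ↔ ¬Q = 0 ↔ 1 = 0
This gives 0 ≠ 1.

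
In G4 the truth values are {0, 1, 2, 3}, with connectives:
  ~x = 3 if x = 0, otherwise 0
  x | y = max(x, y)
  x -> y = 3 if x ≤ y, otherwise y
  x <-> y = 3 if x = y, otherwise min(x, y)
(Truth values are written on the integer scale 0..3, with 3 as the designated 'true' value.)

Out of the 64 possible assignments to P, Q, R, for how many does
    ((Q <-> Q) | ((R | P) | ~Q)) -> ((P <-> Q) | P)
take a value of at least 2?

40

value 3: 28 assignments (counts)
value 2: 12 assignments (counts)
value 1: 12 assignments
value 0: 12 assignments
So 40 of the 64 assignments meet the threshold.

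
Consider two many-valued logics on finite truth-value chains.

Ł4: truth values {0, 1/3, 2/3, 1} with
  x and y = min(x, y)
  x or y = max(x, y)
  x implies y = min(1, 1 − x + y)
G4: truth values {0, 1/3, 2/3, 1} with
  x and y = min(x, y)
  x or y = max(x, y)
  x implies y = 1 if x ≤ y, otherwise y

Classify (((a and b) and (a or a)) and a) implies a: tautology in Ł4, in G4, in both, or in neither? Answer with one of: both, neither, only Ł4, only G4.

both

In Ł4: every assignment gives 1 — tautology.
In G4: every assignment gives 1 — tautology.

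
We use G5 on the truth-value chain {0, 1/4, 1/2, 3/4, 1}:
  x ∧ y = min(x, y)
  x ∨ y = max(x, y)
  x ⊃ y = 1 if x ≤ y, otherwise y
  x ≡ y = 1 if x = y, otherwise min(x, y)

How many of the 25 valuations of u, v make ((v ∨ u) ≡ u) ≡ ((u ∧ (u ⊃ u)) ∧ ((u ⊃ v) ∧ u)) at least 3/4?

value 1: 11 assignments (counts)
value 3/4: 2 assignments (counts)
value 1/2: 3 assignments
value 1/4: 4 assignments
value 0: 5 assignments
So 13 of the 25 assignments meet the threshold.

13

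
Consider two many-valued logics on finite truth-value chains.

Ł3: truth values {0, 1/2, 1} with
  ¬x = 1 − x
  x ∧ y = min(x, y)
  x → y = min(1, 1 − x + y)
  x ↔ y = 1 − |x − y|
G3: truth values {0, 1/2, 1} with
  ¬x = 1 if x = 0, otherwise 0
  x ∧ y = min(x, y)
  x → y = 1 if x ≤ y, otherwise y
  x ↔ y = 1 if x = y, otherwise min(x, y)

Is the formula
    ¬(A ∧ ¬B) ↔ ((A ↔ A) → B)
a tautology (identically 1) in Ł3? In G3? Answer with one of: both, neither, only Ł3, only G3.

In Ł3: at A = 0, B = 0 the value is 0 — not a tautology.
In G3: at A = 0, B = 0 the value is 0 — not a tautology.

neither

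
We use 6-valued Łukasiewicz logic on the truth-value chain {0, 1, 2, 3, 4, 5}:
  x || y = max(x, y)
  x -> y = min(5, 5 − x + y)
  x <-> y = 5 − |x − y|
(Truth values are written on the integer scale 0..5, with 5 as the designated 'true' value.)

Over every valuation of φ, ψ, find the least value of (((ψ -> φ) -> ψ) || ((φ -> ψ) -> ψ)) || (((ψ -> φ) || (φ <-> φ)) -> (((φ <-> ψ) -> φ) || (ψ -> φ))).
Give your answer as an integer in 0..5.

4

Take φ = 0, ψ = 1:
ψ -> φ = 1 -> 0 = 4
(ψ -> φ) -> ψ = 4 -> 1 = 2
φ -> ψ = 0 -> 1 = 5
(φ -> ψ) -> ψ = 5 -> 1 = 1
((ψ -> φ) -> ψ) || ((φ -> ψ) -> ψ) = 2 || 1 = 2
ψ -> φ = 1 -> 0 = 4
φ <-> φ = 0 <-> 0 = 5
(ψ -> φ) || (φ <-> φ) = 4 || 5 = 5
φ <-> ψ = 0 <-> 1 = 4
(φ <-> ψ) -> φ = 4 -> 0 = 1
ψ -> φ = 1 -> 0 = 4
((φ <-> ψ) -> φ) || (ψ -> φ) = 1 || 4 = 4
((ψ -> φ) || (φ <-> φ)) -> (((φ <-> ψ) -> φ) || (ψ -> φ)) = 5 -> 4 = 4
(((ψ -> φ) -> ψ) || ((φ -> ψ) -> ψ)) || (((ψ -> φ) || (φ <-> φ)) -> (((φ <-> ψ) -> φ) || (ψ -> φ))) = 2 || 4 = 4
No assignment yields a value below 4, so this is the minimum.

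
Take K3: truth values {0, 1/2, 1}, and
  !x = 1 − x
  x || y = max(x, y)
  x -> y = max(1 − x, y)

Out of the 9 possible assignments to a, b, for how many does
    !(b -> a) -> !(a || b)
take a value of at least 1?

a = 0, b = 0 ↦ 1  ≥
a = 0, b = 1/2 ↦ 1/2  <
a = 0, b = 1 ↦ 0  <
a = 1/2, b = 0 ↦ 1  ≥
a = 1/2, b = 1/2 ↦ 1/2  <
a = 1/2, b = 1 ↦ 1/2  <
a = 1, b = 0 ↦ 1  ≥
a = 1, b = 1/2 ↦ 1  ≥
a = 1, b = 1 ↦ 1  ≥
So 5 of the 9 assignments meet the threshold.

5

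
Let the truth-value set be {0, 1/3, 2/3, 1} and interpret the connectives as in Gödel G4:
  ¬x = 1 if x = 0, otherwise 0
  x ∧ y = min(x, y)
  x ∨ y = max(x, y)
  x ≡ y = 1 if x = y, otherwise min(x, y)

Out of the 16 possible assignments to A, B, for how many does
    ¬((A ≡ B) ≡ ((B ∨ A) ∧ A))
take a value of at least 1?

A = 0, B = 0 ↦ 1  ≥
A = 0, B = 1/3 ↦ 0  <
A = 0, B = 2/3 ↦ 0  <
A = 0, B = 1 ↦ 0  <
A = 1/3, B = 0 ↦ 1  ≥
A = 1/3, B = 1/3 ↦ 0  <
A = 1/3, B = 2/3 ↦ 0  <
A = 1/3, B = 1 ↦ 0  <
A = 2/3, B = 0 ↦ 1  ≥
A = 2/3, B = 1/3 ↦ 0  <
A = 2/3, B = 2/3 ↦ 0  <
A = 2/3, B = 1 ↦ 0  <
A = 1, B = 0 ↦ 1  ≥
A = 1, B = 1/3 ↦ 0  <
A = 1, B = 2/3 ↦ 0  <
A = 1, B = 1 ↦ 0  <
So 4 of the 16 assignments meet the threshold.

4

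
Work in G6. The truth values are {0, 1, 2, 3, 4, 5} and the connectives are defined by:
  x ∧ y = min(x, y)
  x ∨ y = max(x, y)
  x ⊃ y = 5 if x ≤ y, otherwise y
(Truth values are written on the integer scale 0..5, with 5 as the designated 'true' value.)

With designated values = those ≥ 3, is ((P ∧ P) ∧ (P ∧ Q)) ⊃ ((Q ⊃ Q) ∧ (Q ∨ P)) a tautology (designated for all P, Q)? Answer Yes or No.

At P = 1, Q = 4, for instance:
P ∧ P = 1 ∧ 1 = 1
P ∧ Q = 1 ∧ 4 = 1
(P ∧ P) ∧ (P ∧ Q) = 1 ∧ 1 = 1
Q ⊃ Q = 4 ⊃ 4 = 5
Q ∨ P = 4 ∨ 1 = 4
(Q ⊃ Q) ∧ (Q ∨ P) = 5 ∧ 4 = 4
((P ∧ P) ∧ (P ∧ Q)) ⊃ ((Q ⊃ Q) ∧ (Q ∨ P)) = 1 ⊃ 4 = 5
and checking the remaining 35 assignments likewise gives ≥ 3 in every case.

Yes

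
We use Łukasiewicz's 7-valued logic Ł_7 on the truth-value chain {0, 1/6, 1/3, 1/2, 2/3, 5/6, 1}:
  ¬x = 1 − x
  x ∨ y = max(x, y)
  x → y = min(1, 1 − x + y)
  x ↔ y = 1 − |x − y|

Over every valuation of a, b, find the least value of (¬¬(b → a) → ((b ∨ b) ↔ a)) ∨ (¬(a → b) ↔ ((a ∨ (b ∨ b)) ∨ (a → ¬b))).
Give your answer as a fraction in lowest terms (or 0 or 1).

Take a = 1/2, b = 0:
b → a = 0 → 1/2 = 1
¬(b → a) = ¬1 = 0
¬¬(b → a) = ¬0 = 1
b ∨ b = 0 ∨ 0 = 0
(b ∨ b) ↔ a = 0 ↔ 1/2 = 1/2
¬¬(b → a) → ((b ∨ b) ↔ a) = 1 → 1/2 = 1/2
a → b = 1/2 → 0 = 1/2
¬(a → b) = ¬1/2 = 1/2
b ∨ b = 0 ∨ 0 = 0
a ∨ (b ∨ b) = 1/2 ∨ 0 = 1/2
¬b = ¬0 = 1
a → ¬b = 1/2 → 1 = 1
(a ∨ (b ∨ b)) ∨ (a → ¬b) = 1/2 ∨ 1 = 1
¬(a → b) ↔ ((a ∨ (b ∨ b)) ∨ (a → ¬b)) = 1/2 ↔ 1 = 1/2
(¬¬(b → a) → ((b ∨ b) ↔ a)) ∨ (¬(a → b) ↔ ((a ∨ (b ∨ b)) ∨ (a → ¬b))) = 1/2 ∨ 1/2 = 1/2
No assignment yields a value below 1/2, so this is the minimum.

1/2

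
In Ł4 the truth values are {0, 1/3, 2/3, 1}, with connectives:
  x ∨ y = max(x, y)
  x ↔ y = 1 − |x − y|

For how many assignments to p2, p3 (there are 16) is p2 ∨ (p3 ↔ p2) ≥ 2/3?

p2 = 0, p3 = 0 ↦ 1  ≥
p2 = 0, p3 = 1/3 ↦ 2/3  ≥
p2 = 0, p3 = 2/3 ↦ 1/3  <
p2 = 0, p3 = 1 ↦ 0  <
p2 = 1/3, p3 = 0 ↦ 2/3  ≥
p2 = 1/3, p3 = 1/3 ↦ 1  ≥
p2 = 1/3, p3 = 2/3 ↦ 2/3  ≥
p2 = 1/3, p3 = 1 ↦ 1/3  <
p2 = 2/3, p3 = 0 ↦ 2/3  ≥
p2 = 2/3, p3 = 1/3 ↦ 2/3  ≥
p2 = 2/3, p3 = 2/3 ↦ 1  ≥
p2 = 2/3, p3 = 1 ↦ 2/3  ≥
p2 = 1, p3 = 0 ↦ 1  ≥
p2 = 1, p3 = 1/3 ↦ 1  ≥
p2 = 1, p3 = 2/3 ↦ 1  ≥
p2 = 1, p3 = 1 ↦ 1  ≥
So 13 of the 16 assignments meet the threshold.

13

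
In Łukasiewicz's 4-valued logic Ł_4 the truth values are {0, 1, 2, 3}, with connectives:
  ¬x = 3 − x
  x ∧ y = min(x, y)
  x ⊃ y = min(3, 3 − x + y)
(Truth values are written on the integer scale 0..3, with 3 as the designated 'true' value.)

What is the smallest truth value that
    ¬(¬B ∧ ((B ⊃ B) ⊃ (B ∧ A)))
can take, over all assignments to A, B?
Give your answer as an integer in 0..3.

Take A = 1, B = 1:
¬B = ¬1 = 2
B ⊃ B = 1 ⊃ 1 = 3
B ∧ A = 1 ∧ 1 = 1
(B ⊃ B) ⊃ (B ∧ A) = 3 ⊃ 1 = 1
¬B ∧ ((B ⊃ B) ⊃ (B ∧ A)) = 2 ∧ 1 = 1
¬(¬B ∧ ((B ⊃ B) ⊃ (B ∧ A))) = ¬1 = 2
No assignment yields a value below 2, so this is the minimum.

2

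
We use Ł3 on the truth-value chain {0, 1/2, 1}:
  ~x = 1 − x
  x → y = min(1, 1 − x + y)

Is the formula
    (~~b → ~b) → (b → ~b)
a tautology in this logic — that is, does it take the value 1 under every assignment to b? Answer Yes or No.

b = 0 ↦ 1
b = 1/2 ↦ 1
b = 1 ↦ 1
Every assignment gives a value ≥ 1.

Yes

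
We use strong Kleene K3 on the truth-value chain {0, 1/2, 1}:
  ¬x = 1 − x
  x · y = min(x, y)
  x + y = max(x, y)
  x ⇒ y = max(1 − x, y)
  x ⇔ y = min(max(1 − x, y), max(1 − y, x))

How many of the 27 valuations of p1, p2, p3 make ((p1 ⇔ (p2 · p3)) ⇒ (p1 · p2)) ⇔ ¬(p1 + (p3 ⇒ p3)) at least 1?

4

value 1: 4 assignments (counts)
value 1/2: 15 assignments
value 0: 8 assignments
So 4 of the 27 assignments meet the threshold.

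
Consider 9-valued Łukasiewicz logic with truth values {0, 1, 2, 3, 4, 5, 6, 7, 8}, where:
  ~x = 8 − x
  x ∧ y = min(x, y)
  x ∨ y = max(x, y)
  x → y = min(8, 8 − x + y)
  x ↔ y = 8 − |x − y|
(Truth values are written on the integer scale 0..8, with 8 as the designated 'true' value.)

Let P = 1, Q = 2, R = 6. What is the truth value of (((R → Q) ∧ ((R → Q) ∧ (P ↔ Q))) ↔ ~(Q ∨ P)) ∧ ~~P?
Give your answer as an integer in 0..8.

1

R → Q = 6 → 2 = 4
R → Q = 6 → 2 = 4
P ↔ Q = 1 ↔ 2 = 7
(R → Q) ∧ (P ↔ Q) = 4 ∧ 7 = 4
(R → Q) ∧ ((R → Q) ∧ (P ↔ Q)) = 4 ∧ 4 = 4
Q ∨ P = 2 ∨ 1 = 2
~(Q ∨ P) = ~2 = 6
((R → Q) ∧ ((R → Q) ∧ (P ↔ Q))) ↔ ~(Q ∨ P) = 4 ↔ 6 = 6
~P = ~1 = 7
~~P = ~7 = 1
(((R → Q) ∧ ((R → Q) ∧ (P ↔ Q))) ↔ ~(Q ∨ P)) ∧ ~~P = 6 ∧ 1 = 1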